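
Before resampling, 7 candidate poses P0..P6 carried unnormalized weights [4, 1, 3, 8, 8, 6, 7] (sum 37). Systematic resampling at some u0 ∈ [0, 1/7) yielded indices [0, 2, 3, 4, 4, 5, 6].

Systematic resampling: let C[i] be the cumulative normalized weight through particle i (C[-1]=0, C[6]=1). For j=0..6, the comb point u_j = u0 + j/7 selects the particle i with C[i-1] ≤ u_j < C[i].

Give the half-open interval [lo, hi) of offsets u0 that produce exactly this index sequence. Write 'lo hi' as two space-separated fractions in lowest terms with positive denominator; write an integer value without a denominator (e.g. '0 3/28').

1/259 19/259

C = [4/37, 5/37, 8/37, 16/37, 24/37, 30/37, 1]
j=0 picked index 0: u0 ∈ [0, 4/37)
j=1 picked index 2: u0 ∈ [-2/259, 19/259)
j=2 picked index 3: u0 ∈ [-18/259, 38/259)
j=3 picked index 4: u0 ∈ [1/259, 57/259)
j=4 picked index 4: u0 ∈ [-36/259, 20/259)
j=5 picked index 5: u0 ∈ [-17/259, 25/259)
j=6 picked index 6: u0 ∈ [-12/259, 1/7)
intersection: [1/259, 19/259)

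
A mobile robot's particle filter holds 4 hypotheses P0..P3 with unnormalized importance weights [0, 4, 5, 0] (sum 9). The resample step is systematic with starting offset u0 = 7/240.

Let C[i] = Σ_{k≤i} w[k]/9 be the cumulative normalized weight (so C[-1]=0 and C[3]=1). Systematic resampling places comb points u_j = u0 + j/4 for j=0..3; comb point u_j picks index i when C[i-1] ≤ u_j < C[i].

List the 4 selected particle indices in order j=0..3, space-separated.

1 1 2 2

C = [0, 4/9, 1, 1]
j=0: u_0=7/240 ∈ [0, 4/9) → index 1
j=1: u_1=67/240 ∈ [0, 4/9) → index 1
j=2: u_2=127/240 ∈ [4/9, 1) → index 2
j=3: u_3=187/240 ∈ [4/9, 1) → index 2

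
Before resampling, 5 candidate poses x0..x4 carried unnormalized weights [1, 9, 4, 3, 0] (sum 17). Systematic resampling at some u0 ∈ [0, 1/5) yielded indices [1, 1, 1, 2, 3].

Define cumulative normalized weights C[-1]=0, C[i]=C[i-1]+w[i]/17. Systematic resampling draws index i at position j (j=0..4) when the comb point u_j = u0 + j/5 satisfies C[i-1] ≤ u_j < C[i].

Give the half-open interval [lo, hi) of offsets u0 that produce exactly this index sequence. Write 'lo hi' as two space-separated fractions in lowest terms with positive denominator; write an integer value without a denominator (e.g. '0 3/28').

1/17 16/85

C = [1/17, 10/17, 14/17, 1, 1]
j=0 picked index 1: u0 ∈ [1/17, 10/17)
j=1 picked index 1: u0 ∈ [-12/85, 33/85)
j=2 picked index 1: u0 ∈ [-29/85, 16/85)
j=3 picked index 2: u0 ∈ [-1/85, 19/85)
j=4 picked index 3: u0 ∈ [2/85, 1/5)
intersection: [1/17, 16/85)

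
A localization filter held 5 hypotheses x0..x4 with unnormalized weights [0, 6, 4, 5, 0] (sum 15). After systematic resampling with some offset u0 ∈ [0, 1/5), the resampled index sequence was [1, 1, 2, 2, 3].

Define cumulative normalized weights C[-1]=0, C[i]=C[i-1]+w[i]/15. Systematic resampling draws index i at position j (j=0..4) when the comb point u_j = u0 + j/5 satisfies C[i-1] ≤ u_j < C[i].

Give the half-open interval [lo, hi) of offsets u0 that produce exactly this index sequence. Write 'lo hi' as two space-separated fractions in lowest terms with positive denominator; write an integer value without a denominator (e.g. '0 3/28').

C = [0, 2/5, 2/3, 1, 1]
j=0 picked index 1: u0 ∈ [0, 2/5)
j=1 picked index 1: u0 ∈ [-1/5, 1/5)
j=2 picked index 2: u0 ∈ [0, 4/15)
j=3 picked index 2: u0 ∈ [-1/5, 1/15)
j=4 picked index 3: u0 ∈ [-2/15, 1/5)
intersection: [0, 1/15)

0 1/15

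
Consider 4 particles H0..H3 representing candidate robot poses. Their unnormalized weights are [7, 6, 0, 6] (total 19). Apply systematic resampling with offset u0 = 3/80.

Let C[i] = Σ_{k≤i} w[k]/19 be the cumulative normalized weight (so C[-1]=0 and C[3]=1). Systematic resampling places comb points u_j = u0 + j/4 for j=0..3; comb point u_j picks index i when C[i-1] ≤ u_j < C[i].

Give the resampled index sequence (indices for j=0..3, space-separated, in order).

C = [7/19, 13/19, 13/19, 1]
j=0: u_0=3/80 ∈ [0, 7/19) → index 0
j=1: u_1=23/80 ∈ [0, 7/19) → index 0
j=2: u_2=43/80 ∈ [7/19, 13/19) → index 1
j=3: u_3=63/80 ∈ [13/19, 1) → index 3

0 0 1 3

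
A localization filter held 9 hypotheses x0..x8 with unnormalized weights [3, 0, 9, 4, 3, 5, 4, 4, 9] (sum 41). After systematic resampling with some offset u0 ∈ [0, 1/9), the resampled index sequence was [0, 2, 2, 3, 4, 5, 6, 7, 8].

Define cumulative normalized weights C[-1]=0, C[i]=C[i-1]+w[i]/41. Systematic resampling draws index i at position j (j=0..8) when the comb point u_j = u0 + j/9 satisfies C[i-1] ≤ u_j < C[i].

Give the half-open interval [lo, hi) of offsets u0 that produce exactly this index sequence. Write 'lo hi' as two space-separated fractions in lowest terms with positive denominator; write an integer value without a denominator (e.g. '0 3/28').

C = [3/41, 3/41, 12/41, 16/41, 19/41, 24/41, 28/41, 32/41, 1]
j=0 picked index 0: u0 ∈ [0, 3/41)
j=1 picked index 2: u0 ∈ [-14/369, 67/369)
j=2 picked index 2: u0 ∈ [-55/369, 26/369)
j=3 picked index 3: u0 ∈ [-5/123, 7/123)
j=4 picked index 4: u0 ∈ [-20/369, 7/369)
j=5 picked index 5: u0 ∈ [-34/369, 11/369)
j=6 picked index 6: u0 ∈ [-10/123, 2/123)
j=7 picked index 7: u0 ∈ [-35/369, 1/369)
j=8 picked index 8: u0 ∈ [-40/369, 1/9)
intersection: [0, 1/369)

0 1/369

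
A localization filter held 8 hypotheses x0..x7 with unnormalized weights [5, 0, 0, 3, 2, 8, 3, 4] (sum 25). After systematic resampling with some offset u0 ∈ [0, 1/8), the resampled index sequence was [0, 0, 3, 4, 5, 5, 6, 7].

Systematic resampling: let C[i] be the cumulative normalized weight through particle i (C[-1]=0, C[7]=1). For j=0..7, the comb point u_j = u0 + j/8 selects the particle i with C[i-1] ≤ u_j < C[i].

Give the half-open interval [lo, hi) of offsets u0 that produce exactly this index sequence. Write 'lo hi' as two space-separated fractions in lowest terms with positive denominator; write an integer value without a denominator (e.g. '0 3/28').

C = [1/5, 1/5, 1/5, 8/25, 2/5, 18/25, 21/25, 1]
j=0 picked index 0: u0 ∈ [0, 1/5)
j=1 picked index 0: u0 ∈ [-1/8, 3/40)
j=2 picked index 3: u0 ∈ [-1/20, 7/100)
j=3 picked index 4: u0 ∈ [-11/200, 1/40)
j=4 picked index 5: u0 ∈ [-1/10, 11/50)
j=5 picked index 5: u0 ∈ [-9/40, 19/200)
j=6 picked index 6: u0 ∈ [-3/100, 9/100)
j=7 picked index 7: u0 ∈ [-7/200, 1/8)
intersection: [0, 1/40)

0 1/40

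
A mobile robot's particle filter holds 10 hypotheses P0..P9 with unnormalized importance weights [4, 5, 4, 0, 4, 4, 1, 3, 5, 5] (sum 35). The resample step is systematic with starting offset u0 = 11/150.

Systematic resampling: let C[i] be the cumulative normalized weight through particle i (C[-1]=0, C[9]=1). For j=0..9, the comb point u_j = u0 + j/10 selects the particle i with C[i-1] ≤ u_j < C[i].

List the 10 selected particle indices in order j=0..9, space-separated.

0 1 2 4 4 5 7 8 9 9

C = [4/35, 9/35, 13/35, 13/35, 17/35, 3/5, 22/35, 5/7, 6/7, 1]
j=0: u_0=11/150 ∈ [0, 4/35) → index 0
j=1: u_1=13/75 ∈ [4/35, 9/35) → index 1
j=2: u_2=41/150 ∈ [9/35, 13/35) → index 2
j=3: u_3=28/75 ∈ [13/35, 17/35) → index 4
j=4: u_4=71/150 ∈ [13/35, 17/35) → index 4
j=5: u_5=43/75 ∈ [17/35, 3/5) → index 5
j=6: u_6=101/150 ∈ [22/35, 5/7) → index 7
j=7: u_7=58/75 ∈ [5/7, 6/7) → index 8
j=8: u_8=131/150 ∈ [6/7, 1) → index 9
j=9: u_9=73/75 ∈ [6/7, 1) → index 9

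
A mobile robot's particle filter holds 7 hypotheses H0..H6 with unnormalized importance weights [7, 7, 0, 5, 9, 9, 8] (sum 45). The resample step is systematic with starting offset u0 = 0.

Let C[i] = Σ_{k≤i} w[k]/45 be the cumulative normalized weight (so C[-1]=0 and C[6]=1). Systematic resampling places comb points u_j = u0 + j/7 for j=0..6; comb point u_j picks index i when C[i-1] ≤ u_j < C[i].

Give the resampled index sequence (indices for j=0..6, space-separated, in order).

0 0 1 4 4 5 6

C = [7/45, 14/45, 14/45, 19/45, 28/45, 37/45, 1]
j=0: u_0=0 ∈ [0, 7/45) → index 0
j=1: u_1=1/7 ∈ [0, 7/45) → index 0
j=2: u_2=2/7 ∈ [7/45, 14/45) → index 1
j=3: u_3=3/7 ∈ [19/45, 28/45) → index 4
j=4: u_4=4/7 ∈ [19/45, 28/45) → index 4
j=5: u_5=5/7 ∈ [28/45, 37/45) → index 5
j=6: u_6=6/7 ∈ [37/45, 1) → index 6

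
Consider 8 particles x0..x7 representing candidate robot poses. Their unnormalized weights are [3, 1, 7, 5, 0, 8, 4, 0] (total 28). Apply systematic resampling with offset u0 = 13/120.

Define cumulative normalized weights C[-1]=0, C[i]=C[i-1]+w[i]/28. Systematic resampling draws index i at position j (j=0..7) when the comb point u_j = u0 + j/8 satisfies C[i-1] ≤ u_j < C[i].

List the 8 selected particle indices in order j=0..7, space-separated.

1 2 2 3 5 5 6 6

C = [3/28, 1/7, 11/28, 4/7, 4/7, 6/7, 1, 1]
j=0: u_0=13/120 ∈ [3/28, 1/7) → index 1
j=1: u_1=7/30 ∈ [1/7, 11/28) → index 2
j=2: u_2=43/120 ∈ [1/7, 11/28) → index 2
j=3: u_3=29/60 ∈ [11/28, 4/7) → index 3
j=4: u_4=73/120 ∈ [4/7, 6/7) → index 5
j=5: u_5=11/15 ∈ [4/7, 6/7) → index 5
j=6: u_6=103/120 ∈ [6/7, 1) → index 6
j=7: u_7=59/60 ∈ [6/7, 1) → index 6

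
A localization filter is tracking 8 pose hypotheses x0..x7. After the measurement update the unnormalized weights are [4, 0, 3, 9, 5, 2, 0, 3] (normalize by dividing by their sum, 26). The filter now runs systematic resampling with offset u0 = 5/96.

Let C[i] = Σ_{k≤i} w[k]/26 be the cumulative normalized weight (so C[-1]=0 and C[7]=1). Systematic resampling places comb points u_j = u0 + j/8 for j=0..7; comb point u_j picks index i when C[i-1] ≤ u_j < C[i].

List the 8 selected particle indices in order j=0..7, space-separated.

0 2 3 3 3 4 4 7

C = [2/13, 2/13, 7/26, 8/13, 21/26, 23/26, 23/26, 1]
j=0: u_0=5/96 ∈ [0, 2/13) → index 0
j=1: u_1=17/96 ∈ [2/13, 7/26) → index 2
j=2: u_2=29/96 ∈ [7/26, 8/13) → index 3
j=3: u_3=41/96 ∈ [7/26, 8/13) → index 3
j=4: u_4=53/96 ∈ [7/26, 8/13) → index 3
j=5: u_5=65/96 ∈ [8/13, 21/26) → index 4
j=6: u_6=77/96 ∈ [8/13, 21/26) → index 4
j=7: u_7=89/96 ∈ [23/26, 1) → index 7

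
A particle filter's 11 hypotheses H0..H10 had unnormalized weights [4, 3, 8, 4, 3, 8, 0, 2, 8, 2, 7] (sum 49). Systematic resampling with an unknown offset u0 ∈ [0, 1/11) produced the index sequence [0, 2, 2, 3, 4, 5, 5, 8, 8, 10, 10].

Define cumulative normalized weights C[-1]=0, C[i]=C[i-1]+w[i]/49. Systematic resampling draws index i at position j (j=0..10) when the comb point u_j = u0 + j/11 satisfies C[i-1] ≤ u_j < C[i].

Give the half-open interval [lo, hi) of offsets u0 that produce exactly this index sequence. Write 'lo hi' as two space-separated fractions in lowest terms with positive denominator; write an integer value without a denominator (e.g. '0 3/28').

4/77 36/539

C = [4/49, 1/7, 15/49, 19/49, 22/49, 30/49, 30/49, 32/49, 40/49, 6/7, 1]
j=0 picked index 0: u0 ∈ [0, 4/49)
j=1 picked index 2: u0 ∈ [4/77, 116/539)
j=2 picked index 2: u0 ∈ [-3/77, 67/539)
j=3 picked index 3: u0 ∈ [18/539, 62/539)
j=4 picked index 4: u0 ∈ [13/539, 46/539)
j=5 picked index 5: u0 ∈ [-3/539, 85/539)
j=6 picked index 5: u0 ∈ [-52/539, 36/539)
j=7 picked index 8: u0 ∈ [9/539, 97/539)
j=8 picked index 8: u0 ∈ [-40/539, 48/539)
j=9 picked index 10: u0 ∈ [3/77, 2/11)
j=10 picked index 10: u0 ∈ [-4/77, 1/11)
intersection: [4/77, 36/539)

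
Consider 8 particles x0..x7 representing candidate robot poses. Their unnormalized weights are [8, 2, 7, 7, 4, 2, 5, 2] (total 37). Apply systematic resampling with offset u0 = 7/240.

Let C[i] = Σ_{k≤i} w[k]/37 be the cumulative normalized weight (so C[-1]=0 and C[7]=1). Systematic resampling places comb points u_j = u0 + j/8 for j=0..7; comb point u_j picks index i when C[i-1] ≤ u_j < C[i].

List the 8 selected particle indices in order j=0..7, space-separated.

C = [8/37, 10/37, 17/37, 24/37, 28/37, 30/37, 35/37, 1]
j=0: u_0=7/240 ∈ [0, 8/37) → index 0
j=1: u_1=37/240 ∈ [0, 8/37) → index 0
j=2: u_2=67/240 ∈ [10/37, 17/37) → index 2
j=3: u_3=97/240 ∈ [10/37, 17/37) → index 2
j=4: u_4=127/240 ∈ [17/37, 24/37) → index 3
j=5: u_5=157/240 ∈ [24/37, 28/37) → index 4
j=6: u_6=187/240 ∈ [28/37, 30/37) → index 5
j=7: u_7=217/240 ∈ [30/37, 35/37) → index 6

0 0 2 2 3 4 5 6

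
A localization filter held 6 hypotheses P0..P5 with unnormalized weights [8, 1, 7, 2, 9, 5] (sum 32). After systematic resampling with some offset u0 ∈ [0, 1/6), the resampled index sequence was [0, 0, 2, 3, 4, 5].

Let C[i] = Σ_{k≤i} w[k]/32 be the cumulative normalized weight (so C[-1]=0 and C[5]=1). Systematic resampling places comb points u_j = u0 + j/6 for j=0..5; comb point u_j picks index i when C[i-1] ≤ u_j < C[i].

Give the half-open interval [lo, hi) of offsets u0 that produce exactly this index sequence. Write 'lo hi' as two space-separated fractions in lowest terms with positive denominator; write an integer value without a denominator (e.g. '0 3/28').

1/96 1/16

C = [1/4, 9/32, 1/2, 9/16, 27/32, 1]
j=0 picked index 0: u0 ∈ [0, 1/4)
j=1 picked index 0: u0 ∈ [-1/6, 1/12)
j=2 picked index 2: u0 ∈ [-5/96, 1/6)
j=3 picked index 3: u0 ∈ [0, 1/16)
j=4 picked index 4: u0 ∈ [-5/48, 17/96)
j=5 picked index 5: u0 ∈ [1/96, 1/6)
intersection: [1/96, 1/16)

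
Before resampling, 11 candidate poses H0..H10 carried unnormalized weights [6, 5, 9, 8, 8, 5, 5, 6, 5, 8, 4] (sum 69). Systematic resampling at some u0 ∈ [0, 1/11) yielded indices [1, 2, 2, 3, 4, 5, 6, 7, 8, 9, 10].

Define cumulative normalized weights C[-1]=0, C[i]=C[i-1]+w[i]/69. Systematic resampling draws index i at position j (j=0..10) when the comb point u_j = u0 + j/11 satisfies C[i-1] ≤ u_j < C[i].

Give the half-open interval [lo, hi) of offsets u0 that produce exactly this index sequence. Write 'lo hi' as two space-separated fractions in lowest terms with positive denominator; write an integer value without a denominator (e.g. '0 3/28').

2/23 1/11

C = [2/23, 11/69, 20/69, 28/69, 12/23, 41/69, 2/3, 52/69, 19/23, 65/69, 1]
j=0 picked index 1: u0 ∈ [2/23, 11/69)
j=1 picked index 2: u0 ∈ [52/759, 151/759)
j=2 picked index 2: u0 ∈ [-17/759, 82/759)
j=3 picked index 3: u0 ∈ [13/759, 101/759)
j=4 picked index 4: u0 ∈ [32/759, 40/253)
j=5 picked index 5: u0 ∈ [17/253, 106/759)
j=6 picked index 6: u0 ∈ [37/759, 4/33)
j=7 picked index 7: u0 ∈ [1/33, 89/759)
j=8 picked index 8: u0 ∈ [20/759, 25/253)
j=9 picked index 9: u0 ∈ [2/253, 94/759)
j=10 picked index 10: u0 ∈ [25/759, 1/11)
intersection: [2/23, 1/11)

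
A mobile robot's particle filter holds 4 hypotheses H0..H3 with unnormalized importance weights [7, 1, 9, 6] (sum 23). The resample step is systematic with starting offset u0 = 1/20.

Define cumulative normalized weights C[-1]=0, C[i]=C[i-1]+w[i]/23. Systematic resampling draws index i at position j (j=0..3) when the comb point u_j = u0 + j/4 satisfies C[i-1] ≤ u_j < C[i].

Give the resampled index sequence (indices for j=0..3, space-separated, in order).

C = [7/23, 8/23, 17/23, 1]
j=0: u_0=1/20 ∈ [0, 7/23) → index 0
j=1: u_1=3/10 ∈ [0, 7/23) → index 0
j=2: u_2=11/20 ∈ [8/23, 17/23) → index 2
j=3: u_3=4/5 ∈ [17/23, 1) → index 3

0 0 2 3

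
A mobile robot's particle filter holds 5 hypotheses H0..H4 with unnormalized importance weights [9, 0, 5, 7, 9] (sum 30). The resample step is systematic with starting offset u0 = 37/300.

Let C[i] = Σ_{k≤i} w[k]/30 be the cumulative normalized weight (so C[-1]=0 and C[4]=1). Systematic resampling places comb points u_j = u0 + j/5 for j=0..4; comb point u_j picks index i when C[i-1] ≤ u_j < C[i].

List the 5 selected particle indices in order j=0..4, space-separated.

0 2 3 4 4

C = [3/10, 3/10, 7/15, 7/10, 1]
j=0: u_0=37/300 ∈ [0, 3/10) → index 0
j=1: u_1=97/300 ∈ [3/10, 7/15) → index 2
j=2: u_2=157/300 ∈ [7/15, 7/10) → index 3
j=3: u_3=217/300 ∈ [7/10, 1) → index 4
j=4: u_4=277/300 ∈ [7/10, 1) → index 4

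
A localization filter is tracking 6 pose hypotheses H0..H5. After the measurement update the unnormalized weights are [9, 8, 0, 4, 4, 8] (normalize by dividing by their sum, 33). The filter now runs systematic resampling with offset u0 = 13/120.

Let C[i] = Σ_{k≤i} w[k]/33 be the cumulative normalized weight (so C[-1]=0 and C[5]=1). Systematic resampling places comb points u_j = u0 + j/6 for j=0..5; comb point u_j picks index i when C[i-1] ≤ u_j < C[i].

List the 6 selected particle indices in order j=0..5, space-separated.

0 1 1 3 5 5

C = [3/11, 17/33, 17/33, 7/11, 25/33, 1]
j=0: u_0=13/120 ∈ [0, 3/11) → index 0
j=1: u_1=11/40 ∈ [3/11, 17/33) → index 1
j=2: u_2=53/120 ∈ [3/11, 17/33) → index 1
j=3: u_3=73/120 ∈ [17/33, 7/11) → index 3
j=4: u_4=31/40 ∈ [25/33, 1) → index 5
j=5: u_5=113/120 ∈ [25/33, 1) → index 5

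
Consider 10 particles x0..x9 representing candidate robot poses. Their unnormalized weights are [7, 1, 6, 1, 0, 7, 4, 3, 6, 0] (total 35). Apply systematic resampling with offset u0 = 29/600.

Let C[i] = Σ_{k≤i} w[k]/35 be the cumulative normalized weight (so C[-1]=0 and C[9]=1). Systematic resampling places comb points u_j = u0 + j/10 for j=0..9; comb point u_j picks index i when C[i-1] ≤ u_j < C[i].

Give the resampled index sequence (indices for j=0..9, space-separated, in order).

C = [1/5, 8/35, 2/5, 3/7, 3/7, 22/35, 26/35, 29/35, 1, 1]
j=0: u_0=29/600 ∈ [0, 1/5) → index 0
j=1: u_1=89/600 ∈ [0, 1/5) → index 0
j=2: u_2=149/600 ∈ [8/35, 2/5) → index 2
j=3: u_3=209/600 ∈ [8/35, 2/5) → index 2
j=4: u_4=269/600 ∈ [3/7, 22/35) → index 5
j=5: u_5=329/600 ∈ [3/7, 22/35) → index 5
j=6: u_6=389/600 ∈ [22/35, 26/35) → index 6
j=7: u_7=449/600 ∈ [26/35, 29/35) → index 7
j=8: u_8=509/600 ∈ [29/35, 1) → index 8
j=9: u_9=569/600 ∈ [29/35, 1) → index 8

0 0 2 2 5 5 6 7 8 8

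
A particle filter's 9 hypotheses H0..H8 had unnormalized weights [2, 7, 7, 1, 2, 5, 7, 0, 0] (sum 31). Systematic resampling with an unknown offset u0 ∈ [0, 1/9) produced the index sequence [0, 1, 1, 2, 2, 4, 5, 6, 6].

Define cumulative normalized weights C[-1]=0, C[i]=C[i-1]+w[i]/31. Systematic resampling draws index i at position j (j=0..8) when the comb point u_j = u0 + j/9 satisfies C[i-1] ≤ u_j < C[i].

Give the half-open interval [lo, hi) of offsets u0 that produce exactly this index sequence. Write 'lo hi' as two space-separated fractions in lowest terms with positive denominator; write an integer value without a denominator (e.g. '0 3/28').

C = [2/31, 9/31, 16/31, 17/31, 19/31, 24/31, 1, 1, 1]
j=0 picked index 0: u0 ∈ [0, 2/31)
j=1 picked index 1: u0 ∈ [-13/279, 50/279)
j=2 picked index 1: u0 ∈ [-44/279, 19/279)
j=3 picked index 2: u0 ∈ [-4/93, 17/93)
j=4 picked index 2: u0 ∈ [-43/279, 20/279)
j=5 picked index 4: u0 ∈ [-2/279, 16/279)
j=6 picked index 5: u0 ∈ [-5/93, 10/93)
j=7 picked index 6: u0 ∈ [-1/279, 2/9)
j=8 picked index 6: u0 ∈ [-32/279, 1/9)
intersection: [0, 16/279)

0 16/279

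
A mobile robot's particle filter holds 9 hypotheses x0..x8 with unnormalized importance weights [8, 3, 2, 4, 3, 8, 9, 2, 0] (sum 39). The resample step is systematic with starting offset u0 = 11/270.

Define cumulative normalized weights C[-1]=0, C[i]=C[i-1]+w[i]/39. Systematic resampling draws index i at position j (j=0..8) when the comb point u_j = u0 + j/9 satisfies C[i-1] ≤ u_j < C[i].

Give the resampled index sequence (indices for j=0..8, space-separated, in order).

0 0 1 3 4 5 5 6 6

C = [8/39, 11/39, 1/3, 17/39, 20/39, 28/39, 37/39, 1, 1]
j=0: u_0=11/270 ∈ [0, 8/39) → index 0
j=1: u_1=41/270 ∈ [0, 8/39) → index 0
j=2: u_2=71/270 ∈ [8/39, 11/39) → index 1
j=3: u_3=101/270 ∈ [1/3, 17/39) → index 3
j=4: u_4=131/270 ∈ [17/39, 20/39) → index 4
j=5: u_5=161/270 ∈ [20/39, 28/39) → index 5
j=6: u_6=191/270 ∈ [20/39, 28/39) → index 5
j=7: u_7=221/270 ∈ [28/39, 37/39) → index 6
j=8: u_8=251/270 ∈ [28/39, 37/39) → index 6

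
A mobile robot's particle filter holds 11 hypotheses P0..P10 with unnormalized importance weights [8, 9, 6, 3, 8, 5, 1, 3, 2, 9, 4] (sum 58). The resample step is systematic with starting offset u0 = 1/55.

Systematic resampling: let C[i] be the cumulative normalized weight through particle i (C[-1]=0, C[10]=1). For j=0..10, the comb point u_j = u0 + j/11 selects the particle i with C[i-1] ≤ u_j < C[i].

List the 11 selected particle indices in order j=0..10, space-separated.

0 0 1 1 2 4 4 5 8 9 9

C = [4/29, 17/58, 23/58, 13/29, 17/29, 39/58, 20/29, 43/58, 45/58, 27/29, 1]
j=0: u_0=1/55 ∈ [0, 4/29) → index 0
j=1: u_1=6/55 ∈ [0, 4/29) → index 0
j=2: u_2=1/5 ∈ [4/29, 17/58) → index 1
j=3: u_3=16/55 ∈ [4/29, 17/58) → index 1
j=4: u_4=21/55 ∈ [17/58, 23/58) → index 2
j=5: u_5=26/55 ∈ [13/29, 17/29) → index 4
j=6: u_6=31/55 ∈ [13/29, 17/29) → index 4
j=7: u_7=36/55 ∈ [17/29, 39/58) → index 5
j=8: u_8=41/55 ∈ [43/58, 45/58) → index 8
j=9: u_9=46/55 ∈ [45/58, 27/29) → index 9
j=10: u_10=51/55 ∈ [45/58, 27/29) → index 9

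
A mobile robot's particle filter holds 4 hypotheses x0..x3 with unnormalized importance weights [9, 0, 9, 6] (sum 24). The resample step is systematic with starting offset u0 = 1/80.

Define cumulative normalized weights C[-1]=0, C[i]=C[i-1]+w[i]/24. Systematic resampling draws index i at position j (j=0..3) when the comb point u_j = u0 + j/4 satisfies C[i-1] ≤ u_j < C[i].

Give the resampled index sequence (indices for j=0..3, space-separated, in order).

0 0 2 3

C = [3/8, 3/8, 3/4, 1]
j=0: u_0=1/80 ∈ [0, 3/8) → index 0
j=1: u_1=21/80 ∈ [0, 3/8) → index 0
j=2: u_2=41/80 ∈ [3/8, 3/4) → index 2
j=3: u_3=61/80 ∈ [3/4, 1) → index 3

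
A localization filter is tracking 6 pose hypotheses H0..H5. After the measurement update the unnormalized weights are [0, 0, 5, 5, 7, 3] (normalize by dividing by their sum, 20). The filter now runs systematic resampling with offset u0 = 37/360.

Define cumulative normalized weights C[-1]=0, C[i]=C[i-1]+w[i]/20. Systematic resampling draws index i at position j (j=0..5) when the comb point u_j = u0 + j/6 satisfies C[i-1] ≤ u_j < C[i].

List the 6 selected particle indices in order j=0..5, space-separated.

C = [0, 0, 1/4, 1/2, 17/20, 1]
j=0: u_0=37/360 ∈ [0, 1/4) → index 2
j=1: u_1=97/360 ∈ [1/4, 1/2) → index 3
j=2: u_2=157/360 ∈ [1/4, 1/2) → index 3
j=3: u_3=217/360 ∈ [1/2, 17/20) → index 4
j=4: u_4=277/360 ∈ [1/2, 17/20) → index 4
j=5: u_5=337/360 ∈ [17/20, 1) → index 5

2 3 3 4 4 5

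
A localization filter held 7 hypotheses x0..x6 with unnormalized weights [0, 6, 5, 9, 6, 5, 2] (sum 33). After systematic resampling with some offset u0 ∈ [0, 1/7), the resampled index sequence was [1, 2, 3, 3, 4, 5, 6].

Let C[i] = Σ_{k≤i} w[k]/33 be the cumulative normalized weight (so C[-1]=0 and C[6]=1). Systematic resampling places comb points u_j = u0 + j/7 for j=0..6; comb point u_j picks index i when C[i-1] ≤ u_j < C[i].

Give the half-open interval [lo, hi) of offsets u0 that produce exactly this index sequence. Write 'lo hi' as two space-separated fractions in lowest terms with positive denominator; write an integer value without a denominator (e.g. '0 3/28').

C = [0, 2/11, 1/3, 20/33, 26/33, 31/33, 1]
j=0 picked index 1: u0 ∈ [0, 2/11)
j=1 picked index 2: u0 ∈ [3/77, 4/21)
j=2 picked index 3: u0 ∈ [1/21, 74/231)
j=3 picked index 3: u0 ∈ [-2/21, 41/231)
j=4 picked index 4: u0 ∈ [8/231, 50/231)
j=5 picked index 5: u0 ∈ [17/231, 52/231)
j=6 picked index 6: u0 ∈ [19/231, 1/7)
intersection: [19/231, 1/7)

19/231 1/7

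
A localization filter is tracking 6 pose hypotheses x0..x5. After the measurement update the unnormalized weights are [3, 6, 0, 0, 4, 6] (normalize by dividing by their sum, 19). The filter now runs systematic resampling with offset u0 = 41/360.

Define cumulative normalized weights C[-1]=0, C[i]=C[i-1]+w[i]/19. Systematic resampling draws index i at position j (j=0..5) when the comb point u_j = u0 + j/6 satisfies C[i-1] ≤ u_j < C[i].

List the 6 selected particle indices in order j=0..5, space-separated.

0 1 1 4 5 5

C = [3/19, 9/19, 9/19, 9/19, 13/19, 1]
j=0: u_0=41/360 ∈ [0, 3/19) → index 0
j=1: u_1=101/360 ∈ [3/19, 9/19) → index 1
j=2: u_2=161/360 ∈ [3/19, 9/19) → index 1
j=3: u_3=221/360 ∈ [9/19, 13/19) → index 4
j=4: u_4=281/360 ∈ [13/19, 1) → index 5
j=5: u_5=341/360 ∈ [13/19, 1) → index 5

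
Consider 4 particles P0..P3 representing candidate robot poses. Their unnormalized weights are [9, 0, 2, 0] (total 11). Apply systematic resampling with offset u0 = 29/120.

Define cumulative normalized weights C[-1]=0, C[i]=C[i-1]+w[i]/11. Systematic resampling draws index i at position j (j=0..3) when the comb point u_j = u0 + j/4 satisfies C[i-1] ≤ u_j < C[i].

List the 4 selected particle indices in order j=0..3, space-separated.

C = [9/11, 9/11, 1, 1]
j=0: u_0=29/120 ∈ [0, 9/11) → index 0
j=1: u_1=59/120 ∈ [0, 9/11) → index 0
j=2: u_2=89/120 ∈ [0, 9/11) → index 0
j=3: u_3=119/120 ∈ [9/11, 1) → index 2

0 0 0 2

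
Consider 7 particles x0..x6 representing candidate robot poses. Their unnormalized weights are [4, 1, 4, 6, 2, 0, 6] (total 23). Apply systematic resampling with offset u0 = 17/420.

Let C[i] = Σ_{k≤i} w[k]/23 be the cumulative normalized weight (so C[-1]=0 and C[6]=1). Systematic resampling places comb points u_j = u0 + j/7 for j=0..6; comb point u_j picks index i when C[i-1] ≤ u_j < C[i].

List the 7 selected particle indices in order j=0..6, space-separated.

0 1 2 3 3 6 6

C = [4/23, 5/23, 9/23, 15/23, 17/23, 17/23, 1]
j=0: u_0=17/420 ∈ [0, 4/23) → index 0
j=1: u_1=11/60 ∈ [4/23, 5/23) → index 1
j=2: u_2=137/420 ∈ [5/23, 9/23) → index 2
j=3: u_3=197/420 ∈ [9/23, 15/23) → index 3
j=4: u_4=257/420 ∈ [9/23, 15/23) → index 3
j=5: u_5=317/420 ∈ [17/23, 1) → index 6
j=6: u_6=377/420 ∈ [17/23, 1) → index 6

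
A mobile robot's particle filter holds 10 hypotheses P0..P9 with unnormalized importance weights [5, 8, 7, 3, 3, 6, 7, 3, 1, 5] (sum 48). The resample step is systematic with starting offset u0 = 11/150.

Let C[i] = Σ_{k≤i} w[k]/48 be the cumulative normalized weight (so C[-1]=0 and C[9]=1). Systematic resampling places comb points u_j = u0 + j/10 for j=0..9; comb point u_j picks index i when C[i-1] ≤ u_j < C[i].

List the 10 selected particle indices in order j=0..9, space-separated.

C = [5/48, 13/48, 5/12, 23/48, 13/24, 2/3, 13/16, 7/8, 43/48, 1]
j=0: u_0=11/150 ∈ [0, 5/48) → index 0
j=1: u_1=13/75 ∈ [5/48, 13/48) → index 1
j=2: u_2=41/150 ∈ [13/48, 5/12) → index 2
j=3: u_3=28/75 ∈ [13/48, 5/12) → index 2
j=4: u_4=71/150 ∈ [5/12, 23/48) → index 3
j=5: u_5=43/75 ∈ [13/24, 2/3) → index 5
j=6: u_6=101/150 ∈ [2/3, 13/16) → index 6
j=7: u_7=58/75 ∈ [2/3, 13/16) → index 6
j=8: u_8=131/150 ∈ [13/16, 7/8) → index 7
j=9: u_9=73/75 ∈ [43/48, 1) → index 9

0 1 2 2 3 5 6 6 7 9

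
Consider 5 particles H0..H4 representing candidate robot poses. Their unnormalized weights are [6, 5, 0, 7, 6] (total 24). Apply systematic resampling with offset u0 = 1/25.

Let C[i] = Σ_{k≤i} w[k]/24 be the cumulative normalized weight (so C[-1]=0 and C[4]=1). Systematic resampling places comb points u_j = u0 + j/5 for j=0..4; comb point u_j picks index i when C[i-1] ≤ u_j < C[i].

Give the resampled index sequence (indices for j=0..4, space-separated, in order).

0 0 1 3 4

C = [1/4, 11/24, 11/24, 3/4, 1]
j=0: u_0=1/25 ∈ [0, 1/4) → index 0
j=1: u_1=6/25 ∈ [0, 1/4) → index 0
j=2: u_2=11/25 ∈ [1/4, 11/24) → index 1
j=3: u_3=16/25 ∈ [11/24, 3/4) → index 3
j=4: u_4=21/25 ∈ [3/4, 1) → index 4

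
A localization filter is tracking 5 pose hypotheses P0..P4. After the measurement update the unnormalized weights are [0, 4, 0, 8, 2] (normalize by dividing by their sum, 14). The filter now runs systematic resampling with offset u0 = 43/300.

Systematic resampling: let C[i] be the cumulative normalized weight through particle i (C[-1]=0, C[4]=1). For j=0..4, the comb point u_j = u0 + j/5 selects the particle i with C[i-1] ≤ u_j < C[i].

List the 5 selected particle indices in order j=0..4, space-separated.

C = [0, 2/7, 2/7, 6/7, 1]
j=0: u_0=43/300 ∈ [0, 2/7) → index 1
j=1: u_1=103/300 ∈ [2/7, 6/7) → index 3
j=2: u_2=163/300 ∈ [2/7, 6/7) → index 3
j=3: u_3=223/300 ∈ [2/7, 6/7) → index 3
j=4: u_4=283/300 ∈ [6/7, 1) → index 4

1 3 3 3 4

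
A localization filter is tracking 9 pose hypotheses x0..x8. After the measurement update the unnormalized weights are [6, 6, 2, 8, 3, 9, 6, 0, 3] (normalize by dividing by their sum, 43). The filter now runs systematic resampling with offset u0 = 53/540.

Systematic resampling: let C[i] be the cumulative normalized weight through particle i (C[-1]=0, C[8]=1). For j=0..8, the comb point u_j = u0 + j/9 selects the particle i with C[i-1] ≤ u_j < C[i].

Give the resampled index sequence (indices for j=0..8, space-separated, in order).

0 1 2 3 4 5 5 6 8

C = [6/43, 12/43, 14/43, 22/43, 25/43, 34/43, 40/43, 40/43, 1]
j=0: u_0=53/540 ∈ [0, 6/43) → index 0
j=1: u_1=113/540 ∈ [6/43, 12/43) → index 1
j=2: u_2=173/540 ∈ [12/43, 14/43) → index 2
j=3: u_3=233/540 ∈ [14/43, 22/43) → index 3
j=4: u_4=293/540 ∈ [22/43, 25/43) → index 4
j=5: u_5=353/540 ∈ [25/43, 34/43) → index 5
j=6: u_6=413/540 ∈ [25/43, 34/43) → index 5
j=7: u_7=473/540 ∈ [34/43, 40/43) → index 6
j=8: u_8=533/540 ∈ [40/43, 1) → index 8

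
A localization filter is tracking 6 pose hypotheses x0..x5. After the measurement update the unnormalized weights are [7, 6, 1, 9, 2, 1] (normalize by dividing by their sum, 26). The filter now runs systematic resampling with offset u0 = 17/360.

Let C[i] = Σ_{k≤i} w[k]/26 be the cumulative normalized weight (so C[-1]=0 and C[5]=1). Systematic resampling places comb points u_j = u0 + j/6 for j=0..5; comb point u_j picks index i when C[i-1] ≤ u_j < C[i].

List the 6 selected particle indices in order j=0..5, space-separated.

C = [7/26, 1/2, 7/13, 23/26, 25/26, 1]
j=0: u_0=17/360 ∈ [0, 7/26) → index 0
j=1: u_1=77/360 ∈ [0, 7/26) → index 0
j=2: u_2=137/360 ∈ [7/26, 1/2) → index 1
j=3: u_3=197/360 ∈ [7/13, 23/26) → index 3
j=4: u_4=257/360 ∈ [7/13, 23/26) → index 3
j=5: u_5=317/360 ∈ [7/13, 23/26) → index 3

0 0 1 3 3 3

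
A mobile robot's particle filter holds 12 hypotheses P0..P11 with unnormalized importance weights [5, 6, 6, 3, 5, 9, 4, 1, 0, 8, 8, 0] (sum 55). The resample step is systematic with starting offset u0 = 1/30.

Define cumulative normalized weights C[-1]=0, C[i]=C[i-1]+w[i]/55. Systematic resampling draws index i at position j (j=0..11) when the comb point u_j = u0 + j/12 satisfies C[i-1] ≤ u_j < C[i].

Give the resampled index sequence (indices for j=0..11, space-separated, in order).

C = [1/11, 1/5, 17/55, 4/11, 5/11, 34/55, 38/55, 39/55, 39/55, 47/55, 1, 1]
j=0: u_0=1/30 ∈ [0, 1/11) → index 0
j=1: u_1=7/60 ∈ [1/11, 1/5) → index 1
j=2: u_2=1/5 ∈ [1/5, 17/55) → index 2
j=3: u_3=17/60 ∈ [1/5, 17/55) → index 2
j=4: u_4=11/30 ∈ [4/11, 5/11) → index 4
j=5: u_5=9/20 ∈ [4/11, 5/11) → index 4
j=6: u_6=8/15 ∈ [5/11, 34/55) → index 5
j=7: u_7=37/60 ∈ [5/11, 34/55) → index 5
j=8: u_8=7/10 ∈ [38/55, 39/55) → index 7
j=9: u_9=47/60 ∈ [39/55, 47/55) → index 9
j=10: u_10=13/15 ∈ [47/55, 1) → index 10
j=11: u_11=19/20 ∈ [47/55, 1) → index 10

0 1 2 2 4 4 5 5 7 9 10 10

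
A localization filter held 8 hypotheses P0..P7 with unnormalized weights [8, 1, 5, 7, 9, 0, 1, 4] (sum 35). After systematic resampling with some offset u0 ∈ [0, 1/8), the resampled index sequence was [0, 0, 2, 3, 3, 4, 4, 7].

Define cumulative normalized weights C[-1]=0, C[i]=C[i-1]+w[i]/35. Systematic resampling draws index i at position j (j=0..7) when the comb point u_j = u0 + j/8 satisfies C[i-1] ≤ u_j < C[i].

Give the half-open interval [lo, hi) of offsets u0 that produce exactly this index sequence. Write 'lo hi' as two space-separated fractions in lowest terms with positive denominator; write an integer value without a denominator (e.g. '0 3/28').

1/40 1/10

C = [8/35, 9/35, 2/5, 3/5, 6/7, 6/7, 31/35, 1]
j=0 picked index 0: u0 ∈ [0, 8/35)
j=1 picked index 0: u0 ∈ [-1/8, 29/280)
j=2 picked index 2: u0 ∈ [1/140, 3/20)
j=3 picked index 3: u0 ∈ [1/40, 9/40)
j=4 picked index 3: u0 ∈ [-1/10, 1/10)
j=5 picked index 4: u0 ∈ [-1/40, 13/56)
j=6 picked index 4: u0 ∈ [-3/20, 3/28)
j=7 picked index 7: u0 ∈ [3/280, 1/8)
intersection: [1/40, 1/10)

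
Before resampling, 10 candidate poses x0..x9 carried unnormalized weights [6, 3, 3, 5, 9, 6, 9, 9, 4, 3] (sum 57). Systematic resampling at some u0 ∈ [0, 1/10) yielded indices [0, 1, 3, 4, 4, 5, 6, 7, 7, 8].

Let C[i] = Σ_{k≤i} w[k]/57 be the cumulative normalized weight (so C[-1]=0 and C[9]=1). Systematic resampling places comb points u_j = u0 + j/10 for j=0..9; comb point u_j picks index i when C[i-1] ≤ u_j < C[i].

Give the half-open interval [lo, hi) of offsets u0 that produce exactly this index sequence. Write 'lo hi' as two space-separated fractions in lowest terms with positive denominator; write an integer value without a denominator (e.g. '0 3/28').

11/570 9/190

C = [2/19, 3/19, 4/19, 17/57, 26/57, 32/57, 41/57, 50/57, 18/19, 1]
j=0 picked index 0: u0 ∈ [0, 2/19)
j=1 picked index 1: u0 ∈ [1/190, 11/190)
j=2 picked index 3: u0 ∈ [1/95, 28/285)
j=3 picked index 4: u0 ∈ [-1/570, 89/570)
j=4 picked index 4: u0 ∈ [-29/285, 16/285)
j=5 picked index 5: u0 ∈ [-5/114, 7/114)
j=6 picked index 6: u0 ∈ [-11/285, 34/285)
j=7 picked index 7: u0 ∈ [11/570, 101/570)
j=8 picked index 7: u0 ∈ [-23/285, 22/285)
j=9 picked index 8: u0 ∈ [-13/570, 9/190)
intersection: [11/570, 9/190)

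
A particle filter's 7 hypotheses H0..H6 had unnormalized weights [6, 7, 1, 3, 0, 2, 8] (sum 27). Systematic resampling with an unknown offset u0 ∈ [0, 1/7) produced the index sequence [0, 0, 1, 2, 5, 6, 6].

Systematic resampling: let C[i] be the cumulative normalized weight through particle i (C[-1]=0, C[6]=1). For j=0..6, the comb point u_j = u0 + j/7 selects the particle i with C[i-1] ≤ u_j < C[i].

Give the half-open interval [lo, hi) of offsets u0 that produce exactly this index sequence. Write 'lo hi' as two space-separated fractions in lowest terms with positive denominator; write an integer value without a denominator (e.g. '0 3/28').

C = [2/9, 13/27, 14/27, 17/27, 17/27, 19/27, 1]
j=0 picked index 0: u0 ∈ [0, 2/9)
j=1 picked index 0: u0 ∈ [-1/7, 5/63)
j=2 picked index 1: u0 ∈ [-4/63, 37/189)
j=3 picked index 2: u0 ∈ [10/189, 17/189)
j=4 picked index 5: u0 ∈ [11/189, 25/189)
j=5 picked index 6: u0 ∈ [-2/189, 2/7)
j=6 picked index 6: u0 ∈ [-29/189, 1/7)
intersection: [11/189, 5/63)

11/189 5/63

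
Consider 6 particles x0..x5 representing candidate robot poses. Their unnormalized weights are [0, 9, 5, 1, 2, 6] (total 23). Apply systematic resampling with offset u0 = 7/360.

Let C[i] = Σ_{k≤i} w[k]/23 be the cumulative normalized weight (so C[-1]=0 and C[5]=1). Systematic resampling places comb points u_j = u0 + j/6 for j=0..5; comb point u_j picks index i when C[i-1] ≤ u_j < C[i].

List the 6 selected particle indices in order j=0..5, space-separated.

1 1 1 2 4 5

C = [0, 9/23, 14/23, 15/23, 17/23, 1]
j=0: u_0=7/360 ∈ [0, 9/23) → index 1
j=1: u_1=67/360 ∈ [0, 9/23) → index 1
j=2: u_2=127/360 ∈ [0, 9/23) → index 1
j=3: u_3=187/360 ∈ [9/23, 14/23) → index 2
j=4: u_4=247/360 ∈ [15/23, 17/23) → index 4
j=5: u_5=307/360 ∈ [17/23, 1) → index 5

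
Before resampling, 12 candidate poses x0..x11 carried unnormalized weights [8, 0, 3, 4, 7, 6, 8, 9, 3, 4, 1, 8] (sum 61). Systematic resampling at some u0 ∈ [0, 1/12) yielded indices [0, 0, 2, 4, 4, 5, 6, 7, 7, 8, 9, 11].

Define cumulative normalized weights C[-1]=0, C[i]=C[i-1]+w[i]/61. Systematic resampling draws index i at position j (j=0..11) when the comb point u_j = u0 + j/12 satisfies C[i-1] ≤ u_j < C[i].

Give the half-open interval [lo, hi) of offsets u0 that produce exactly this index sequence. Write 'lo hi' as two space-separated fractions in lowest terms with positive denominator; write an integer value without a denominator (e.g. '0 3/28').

C = [8/61, 8/61, 11/61, 15/61, 22/61, 28/61, 36/61, 45/61, 48/61, 52/61, 53/61, 1]
j=0 picked index 0: u0 ∈ [0, 8/61)
j=1 picked index 0: u0 ∈ [-1/12, 35/732)
j=2 picked index 2: u0 ∈ [-13/366, 5/366)
j=3 picked index 4: u0 ∈ [-1/244, 27/244)
j=4 picked index 4: u0 ∈ [-16/183, 5/183)
j=5 picked index 5: u0 ∈ [-41/732, 31/732)
j=6 picked index 6: u0 ∈ [-5/122, 11/122)
j=7 picked index 7: u0 ∈ [5/732, 113/732)
j=8 picked index 7: u0 ∈ [-14/183, 13/183)
j=9 picked index 8: u0 ∈ [-3/244, 9/244)
j=10 picked index 9: u0 ∈ [-17/366, 7/366)
j=11 picked index 11: u0 ∈ [-35/732, 1/12)
intersection: [5/732, 5/366)

5/732 5/366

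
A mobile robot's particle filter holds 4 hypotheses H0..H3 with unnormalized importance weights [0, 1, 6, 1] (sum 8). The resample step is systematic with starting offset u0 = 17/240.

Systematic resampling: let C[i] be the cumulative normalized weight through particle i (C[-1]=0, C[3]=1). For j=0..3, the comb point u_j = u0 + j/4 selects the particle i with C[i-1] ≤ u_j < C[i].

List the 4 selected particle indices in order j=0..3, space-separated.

C = [0, 1/8, 7/8, 1]
j=0: u_0=17/240 ∈ [0, 1/8) → index 1
j=1: u_1=77/240 ∈ [1/8, 7/8) → index 2
j=2: u_2=137/240 ∈ [1/8, 7/8) → index 2
j=3: u_3=197/240 ∈ [1/8, 7/8) → index 2

1 2 2 2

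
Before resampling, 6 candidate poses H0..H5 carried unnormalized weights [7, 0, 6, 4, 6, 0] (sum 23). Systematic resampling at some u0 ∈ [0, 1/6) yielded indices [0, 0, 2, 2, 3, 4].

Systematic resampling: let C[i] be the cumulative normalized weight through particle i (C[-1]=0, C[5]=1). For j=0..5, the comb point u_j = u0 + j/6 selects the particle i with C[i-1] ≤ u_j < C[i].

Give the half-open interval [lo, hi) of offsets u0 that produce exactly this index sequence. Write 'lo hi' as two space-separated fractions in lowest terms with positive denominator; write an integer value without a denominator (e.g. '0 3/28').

C = [7/23, 7/23, 13/23, 17/23, 1, 1]
j=0 picked index 0: u0 ∈ [0, 7/23)
j=1 picked index 0: u0 ∈ [-1/6, 19/138)
j=2 picked index 2: u0 ∈ [-2/69, 16/69)
j=3 picked index 2: u0 ∈ [-9/46, 3/46)
j=4 picked index 3: u0 ∈ [-7/69, 5/69)
j=5 picked index 4: u0 ∈ [-13/138, 1/6)
intersection: [0, 3/46)

0 3/46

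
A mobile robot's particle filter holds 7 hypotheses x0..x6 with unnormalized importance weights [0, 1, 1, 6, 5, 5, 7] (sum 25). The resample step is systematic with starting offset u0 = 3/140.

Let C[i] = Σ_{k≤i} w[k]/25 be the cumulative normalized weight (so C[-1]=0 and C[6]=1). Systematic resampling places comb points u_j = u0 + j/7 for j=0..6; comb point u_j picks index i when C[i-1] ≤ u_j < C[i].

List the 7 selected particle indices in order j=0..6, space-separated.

1 3 3 4 5 6 6

C = [0, 1/25, 2/25, 8/25, 13/25, 18/25, 1]
j=0: u_0=3/140 ∈ [0, 1/25) → index 1
j=1: u_1=23/140 ∈ [2/25, 8/25) → index 3
j=2: u_2=43/140 ∈ [2/25, 8/25) → index 3
j=3: u_3=9/20 ∈ [8/25, 13/25) → index 4
j=4: u_4=83/140 ∈ [13/25, 18/25) → index 5
j=5: u_5=103/140 ∈ [18/25, 1) → index 6
j=6: u_6=123/140 ∈ [18/25, 1) → index 6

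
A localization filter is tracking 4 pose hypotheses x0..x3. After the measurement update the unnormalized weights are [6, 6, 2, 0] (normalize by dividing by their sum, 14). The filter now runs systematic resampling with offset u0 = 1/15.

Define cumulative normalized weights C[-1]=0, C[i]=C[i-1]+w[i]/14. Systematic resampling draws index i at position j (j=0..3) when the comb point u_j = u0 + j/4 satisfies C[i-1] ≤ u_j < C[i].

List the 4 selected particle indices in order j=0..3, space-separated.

C = [3/7, 6/7, 1, 1]
j=0: u_0=1/15 ∈ [0, 3/7) → index 0
j=1: u_1=19/60 ∈ [0, 3/7) → index 0
j=2: u_2=17/30 ∈ [3/7, 6/7) → index 1
j=3: u_3=49/60 ∈ [3/7, 6/7) → index 1

0 0 1 1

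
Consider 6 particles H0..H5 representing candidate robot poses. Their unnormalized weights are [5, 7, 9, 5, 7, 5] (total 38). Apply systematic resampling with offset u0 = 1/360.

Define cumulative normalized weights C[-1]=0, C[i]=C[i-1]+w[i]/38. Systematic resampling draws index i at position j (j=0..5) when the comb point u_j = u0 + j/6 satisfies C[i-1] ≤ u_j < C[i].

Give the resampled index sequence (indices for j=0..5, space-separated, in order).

C = [5/38, 6/19, 21/38, 13/19, 33/38, 1]
j=0: u_0=1/360 ∈ [0, 5/38) → index 0
j=1: u_1=61/360 ∈ [5/38, 6/19) → index 1
j=2: u_2=121/360 ∈ [6/19, 21/38) → index 2
j=3: u_3=181/360 ∈ [6/19, 21/38) → index 2
j=4: u_4=241/360 ∈ [21/38, 13/19) → index 3
j=5: u_5=301/360 ∈ [13/19, 33/38) → index 4

0 1 2 2 3 4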